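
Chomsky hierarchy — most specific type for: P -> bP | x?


Right-linear: every RHS is a terminal or a terminal followed by one nonterminal
Classification: Type 3 (Regular)


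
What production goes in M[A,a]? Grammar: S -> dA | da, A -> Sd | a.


For [A, a]: 'a' ∈ FIRST(a)
Entry: A -> a


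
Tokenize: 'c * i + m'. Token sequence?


Scan left to right, longest-match per lexeme
Tokens: ID(c), OP(*), ID(i), OP(+), ID(m)


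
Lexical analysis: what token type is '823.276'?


Pattern: digits with a decimal point
Type: FLOAT_LITERAL


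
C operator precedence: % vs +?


'%' is multiplicative (level 10); '+' is additive (level 9)
Higher level binds tighter
'%' has higher precedence than '+'


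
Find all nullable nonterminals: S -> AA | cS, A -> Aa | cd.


A nonterminal is nullable iff some alternative derives ε (directly, or every symbol in it is nullable)
Nullable: {}


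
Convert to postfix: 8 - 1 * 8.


* has higher precedence, evaluate 1*8 first
Postfix: 8 1 8 * -


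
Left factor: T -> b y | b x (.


Common prefix: 'b'
Factored: T -> b T', T' -> y | x (


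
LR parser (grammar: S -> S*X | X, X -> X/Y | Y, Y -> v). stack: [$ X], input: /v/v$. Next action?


shift '/' to continue X -> X/Y
Action: shift


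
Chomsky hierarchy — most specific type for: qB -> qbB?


LHS has context (more than one symbol) and |LHS| ≤ |RHS|
Classification: Type 1 (Context-Sensitive)


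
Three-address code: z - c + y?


Break into single-operator statements:
t1 = z - c
t2 = t1 + y


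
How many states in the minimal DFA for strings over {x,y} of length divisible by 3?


Track length mod 3: states 0..2, accept at 0
Minimal DFA: 3 states


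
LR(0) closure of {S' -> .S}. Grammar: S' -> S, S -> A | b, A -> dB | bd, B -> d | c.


Start: S' -> .S
For each item with dot before a nonterminal B, add B -> .γ for every B-production
Closure: [S' -> .S, S -> .A, S -> .b, A -> .dB, A -> .bd]


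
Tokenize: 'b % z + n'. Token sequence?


Scan left to right, longest-match per lexeme
Tokens: ID(b), OP(%), ID(z), OP(+), ID(n)


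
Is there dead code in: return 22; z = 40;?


statement follows a return and is unreachable
Dead: 'z = 40'


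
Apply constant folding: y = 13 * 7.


13 * 7 = 91 at compile time
Optimized: y = 91


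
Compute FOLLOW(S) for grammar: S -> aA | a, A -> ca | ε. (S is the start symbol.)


$ ∈ FOLLOW(S). For each A -> αBβ: add FIRST(β)\{ε} to FOLLOW(B); if β nullable, add FOLLOW(A).
FOLLOW(S) = {$}


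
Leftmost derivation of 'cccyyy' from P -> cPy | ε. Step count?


Derivation: P => cPy => ccPyy => cccPyyy => cccyyy
Steps: 4


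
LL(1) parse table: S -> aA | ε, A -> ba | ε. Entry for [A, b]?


For [A, b]: 'b' ∈ FIRST(ba)
Entry: A -> ba


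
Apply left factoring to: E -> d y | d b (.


Common prefix: 'd'
Factored: E -> d E', E' -> y | b (


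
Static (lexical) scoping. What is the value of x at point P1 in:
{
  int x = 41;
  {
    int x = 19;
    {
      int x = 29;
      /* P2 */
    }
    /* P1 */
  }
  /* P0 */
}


x declared in the same block as P1
x = 19


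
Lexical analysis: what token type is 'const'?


Pattern: reserved word
Type: KEYWORD


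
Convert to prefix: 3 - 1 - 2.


left-to-right (same/higher precedence on left): tree is (- (- 3 1) 2)
Prefix: - - 3 1 2


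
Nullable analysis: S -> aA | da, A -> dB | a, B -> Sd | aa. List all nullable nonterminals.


A nonterminal is nullable iff some alternative derives ε (directly, or every symbol in it is nullable)
Nullable: {}


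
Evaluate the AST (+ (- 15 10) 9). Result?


Evaluate inner: (- 15 10) = 5
Evaluate root: (+ 5 9) = 14
Result: 14


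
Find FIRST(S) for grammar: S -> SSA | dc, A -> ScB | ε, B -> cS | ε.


Per alternative of S: FIRST(SSA) = {d}; FIRST(dc) = {d}
FIRST(S) = {d}


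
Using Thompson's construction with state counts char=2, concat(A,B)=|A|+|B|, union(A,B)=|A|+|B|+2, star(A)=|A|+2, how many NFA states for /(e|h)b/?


Syntax tree has 3 char leaf(s), 1 union(s), 0 star(s)
chars contribute 3×2 = 6; each union adds +2; each star adds +2
Total: 6 + 2 + 0 = 8 states


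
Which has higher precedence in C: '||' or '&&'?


'&&' is logical AND (level 2); '||' is logical OR (level 1)
Higher level binds tighter
'&&' has higher precedence than '||'


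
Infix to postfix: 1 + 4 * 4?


* has higher precedence, evaluate 4*4 first
Postfix: 1 4 4 * +


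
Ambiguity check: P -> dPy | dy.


balanced d^n…y^n: each string has a unique parse
Unambiguous


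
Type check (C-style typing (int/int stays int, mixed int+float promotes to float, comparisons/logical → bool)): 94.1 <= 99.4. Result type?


Operand types: float <= float
Rule: comparison yields bool
Result type: bool


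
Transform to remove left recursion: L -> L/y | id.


Left-recursive alternatives: L/y; non-recursive: id
Introduce L': L -> idL', L' -> /yL' | ε


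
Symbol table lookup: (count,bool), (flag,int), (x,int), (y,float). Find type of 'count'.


Lookup 'count' → type bool


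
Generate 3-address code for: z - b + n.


Break into single-operator statements:
t1 = z - b
t2 = t1 + n


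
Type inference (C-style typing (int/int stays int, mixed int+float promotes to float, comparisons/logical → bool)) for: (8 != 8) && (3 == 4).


Operand types: bool && bool
Rule: logical operators take bool operands and yield bool
Result type: bool


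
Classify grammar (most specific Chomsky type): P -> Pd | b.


Left-linear: every RHS is a terminal or one nonterminal followed by a terminal
Classification: Type 3 (Regular)


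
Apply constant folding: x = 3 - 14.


3 - 14 = -11 at compile time
Optimized: x = -11


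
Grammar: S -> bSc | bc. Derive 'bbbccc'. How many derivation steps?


Derivation: S => bSc => bbScc => bbbccc
Steps: 3


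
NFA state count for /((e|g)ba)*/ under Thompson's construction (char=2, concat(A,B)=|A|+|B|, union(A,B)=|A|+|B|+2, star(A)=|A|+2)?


Syntax tree has 4 char leaf(s), 1 union(s), 1 star(s)
chars contribute 4×2 = 8; each union adds +2; each star adds +2
Total: 8 + 2 + 2 = 12 states


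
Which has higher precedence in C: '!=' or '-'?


'-' is additive (level 9); '!=' is equality (level 6)
Higher level binds tighter
'-' has higher precedence than '!='


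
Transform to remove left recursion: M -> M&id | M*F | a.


Left-recursive alternatives: M&id, M*F; non-recursive: a
Introduce M': M -> aM', M' -> &idM' | *FM' | ε


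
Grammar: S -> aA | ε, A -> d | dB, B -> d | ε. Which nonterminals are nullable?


A nonterminal is nullable iff some alternative derives ε (directly, or every symbol in it is nullable)
Nullable: {B, S}


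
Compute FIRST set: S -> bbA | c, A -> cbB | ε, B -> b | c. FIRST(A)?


Per alternative of A: FIRST(cbB) = {c}; FIRST(ε) = {ε}
FIRST(A) = {c, ε}


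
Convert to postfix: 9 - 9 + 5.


Left to right (same or higher precedence on left)
Postfix: 9 9 - 5 +


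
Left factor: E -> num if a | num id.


Common prefix: 'num'
Factored: E -> num E', E' -> if a | id


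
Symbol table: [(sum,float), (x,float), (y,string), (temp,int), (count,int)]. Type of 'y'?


Lookup 'y' → type string


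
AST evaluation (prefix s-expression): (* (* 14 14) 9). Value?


Evaluate inner: (* 14 14) = 196
Evaluate root: (* 196 9) = 1764
Result: 1764


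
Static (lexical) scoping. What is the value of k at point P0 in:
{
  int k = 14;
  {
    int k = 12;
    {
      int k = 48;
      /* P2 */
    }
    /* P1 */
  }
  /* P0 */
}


k declared in the same block as P0
k = 14


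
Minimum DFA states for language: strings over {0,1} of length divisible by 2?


Track length mod 2: states 0..1, accept at 0
Minimal DFA: 2 states


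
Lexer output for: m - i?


Scan left to right, longest-match per lexeme
Tokens: ID(m), OP(-), ID(i)


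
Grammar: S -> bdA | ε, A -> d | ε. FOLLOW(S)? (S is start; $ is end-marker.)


$ ∈ FOLLOW(S). For each A -> αBβ: add FIRST(β)\{ε} to FOLLOW(B); if β nullable, add FOLLOW(A).
FOLLOW(S) = {$}


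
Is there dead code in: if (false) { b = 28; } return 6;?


condition is constant false, so the whole block is unreachable
Dead: 'if (false) { b = 28; }'


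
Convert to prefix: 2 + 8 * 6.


'*' binds tighter: tree is (+ 2 (* 8 6))
Prefix: + 2 * 8 6


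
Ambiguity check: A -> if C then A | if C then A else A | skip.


dangling else: 'if C then if C then skip else skip' parses two ways
Ambiguous


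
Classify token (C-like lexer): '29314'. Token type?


Pattern: digits only
Type: INTEGER_LITERAL


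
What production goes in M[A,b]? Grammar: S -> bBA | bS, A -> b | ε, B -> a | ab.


For [A, b]: 'b' ∈ FIRST(b)
Entry: A -> b


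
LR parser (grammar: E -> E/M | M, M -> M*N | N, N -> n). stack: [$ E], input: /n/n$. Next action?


shift '/' to continue E -> E/M
Action: shift


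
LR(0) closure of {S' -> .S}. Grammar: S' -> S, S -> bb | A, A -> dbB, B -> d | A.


Start: S' -> .S
For each item with dot before a nonterminal B, add B -> .γ for every B-production
Closure: [S' -> .S, S -> .bb, S -> .A, A -> .dbB]


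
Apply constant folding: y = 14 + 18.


14 + 18 = 32 at compile time
Optimized: y = 32


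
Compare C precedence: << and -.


'-' is additive (level 9); '<<' is shift (level 8)
Higher level binds tighter
'-' has higher precedence than '<<'


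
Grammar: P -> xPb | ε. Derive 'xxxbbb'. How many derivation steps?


Derivation: P => xPb => xxPbb => xxxPbbb => xxxbbb
Steps: 4


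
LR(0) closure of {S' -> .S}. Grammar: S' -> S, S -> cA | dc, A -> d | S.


Start: S' -> .S
For each item with dot before a nonterminal B, add B -> .γ for every B-production
Closure: [S' -> .S, S -> .cA, S -> .dc]


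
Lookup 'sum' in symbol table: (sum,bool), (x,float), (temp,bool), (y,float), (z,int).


Lookup 'sum' → type bool


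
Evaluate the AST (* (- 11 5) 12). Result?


Evaluate inner: (- 11 5) = 6
Evaluate root: (* 6 12) = 72
Result: 72


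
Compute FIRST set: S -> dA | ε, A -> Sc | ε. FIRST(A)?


Per alternative of A: FIRST(Sc) = {c, d}; FIRST(ε) = {ε}
FIRST(A) = {c, d, ε}


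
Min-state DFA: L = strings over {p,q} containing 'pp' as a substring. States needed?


KMP-style automaton: 2 progress states + 1 absorbing accept = 3
Minimal DFA: 3 states


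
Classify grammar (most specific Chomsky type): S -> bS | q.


Right-linear: every RHS is a terminal or a terminal followed by one nonterminal
Classification: Type 3 (Regular)


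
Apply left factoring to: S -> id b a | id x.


Common prefix: 'id'
Factored: S -> id S', S' -> b a | x


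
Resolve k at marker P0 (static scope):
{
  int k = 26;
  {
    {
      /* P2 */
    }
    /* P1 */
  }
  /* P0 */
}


k declared in the same block as P0
k = 26


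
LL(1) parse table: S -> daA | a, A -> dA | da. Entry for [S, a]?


For [S, a]: 'a' ∈ FIRST(a)
Entry: S -> a


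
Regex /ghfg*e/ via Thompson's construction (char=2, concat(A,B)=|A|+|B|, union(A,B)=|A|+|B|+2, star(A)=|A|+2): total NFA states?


Syntax tree has 5 char leaf(s), 0 union(s), 1 star(s)
chars contribute 5×2 = 10; each union adds +2; each star adds +2
Total: 10 + 0 + 2 = 12 states


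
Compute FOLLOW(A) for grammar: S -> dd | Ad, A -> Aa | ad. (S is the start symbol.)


$ ∈ FOLLOW(S). For each A -> αBβ: add FIRST(β)\{ε} to FOLLOW(B); if β nullable, add FOLLOW(A).
FOLLOW(A) = {a, d}


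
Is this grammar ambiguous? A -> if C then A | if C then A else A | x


dangling else: 'if C then if C then x else x' parses two ways
Ambiguous


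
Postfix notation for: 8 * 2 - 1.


Left to right (same or higher precedence on left)
Postfix: 8 2 * 1 -


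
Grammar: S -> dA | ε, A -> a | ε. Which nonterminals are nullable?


A nonterminal is nullable iff some alternative derives ε (directly, or every symbol in it is nullable)
Nullable: {A, S}


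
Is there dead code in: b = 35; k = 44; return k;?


b is assigned but never read
Dead: 'b = 35'


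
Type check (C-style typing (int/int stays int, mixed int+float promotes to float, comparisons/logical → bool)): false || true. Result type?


Operand types: bool || bool
Rule: logical operators take bool operands and yield bool
Result type: bool


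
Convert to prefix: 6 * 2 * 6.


left-to-right (same/higher precedence on left): tree is (* (* 6 2) 6)
Prefix: * * 6 2 6


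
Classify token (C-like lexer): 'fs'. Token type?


Pattern: letter/underscore followed by alphanumerics, not a keyword
Type: IDENTIFIER


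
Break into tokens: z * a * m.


Scan left to right, longest-match per lexeme
Tokens: ID(z), OP(*), ID(a), OP(*), ID(m)


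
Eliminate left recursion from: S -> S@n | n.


Left-recursive alternatives: S@n; non-recursive: n
Introduce S': S -> nS', S' -> @nS' | ε


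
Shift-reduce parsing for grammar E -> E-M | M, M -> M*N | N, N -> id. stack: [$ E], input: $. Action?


start symbol E on stack, input exhausted
Action: accept


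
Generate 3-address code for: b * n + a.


Break into single-operator statements:
t1 = b * n
t2 = t1 + a


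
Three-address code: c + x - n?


Break into single-operator statements:
t1 = c + x
t2 = t1 - n


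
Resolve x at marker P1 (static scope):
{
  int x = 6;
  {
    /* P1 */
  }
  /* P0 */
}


P1's block does not declare x; resolves to the enclosing declaration at depth 0
x = 6


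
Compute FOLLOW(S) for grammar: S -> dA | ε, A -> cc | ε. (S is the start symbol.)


$ ∈ FOLLOW(S). For each A -> αBβ: add FIRST(β)\{ε} to FOLLOW(B); if β nullable, add FOLLOW(A).
FOLLOW(S) = {$}


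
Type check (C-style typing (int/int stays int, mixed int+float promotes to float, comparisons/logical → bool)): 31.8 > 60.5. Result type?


Operand types: float > float
Rule: comparison yields bool
Result type: bool


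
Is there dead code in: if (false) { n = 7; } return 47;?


condition is constant false, so the whole block is unreachable
Dead: 'if (false) { n = 7; }'


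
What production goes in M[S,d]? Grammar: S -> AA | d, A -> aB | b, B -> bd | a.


For [S, d]: 'd' ∈ FIRST(d)
Entry: S -> d


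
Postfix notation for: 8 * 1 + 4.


Left to right (same or higher precedence on left)
Postfix: 8 1 * 4 +


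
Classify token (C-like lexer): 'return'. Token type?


Pattern: reserved word
Type: KEYWORD


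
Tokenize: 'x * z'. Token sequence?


Scan left to right, longest-match per lexeme
Tokens: ID(x), OP(*), ID(z)


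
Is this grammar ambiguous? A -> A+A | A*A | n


'n+n*n' has two parse trees (no precedence encoded between + and *)
Ambiguous


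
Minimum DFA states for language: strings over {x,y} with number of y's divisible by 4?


Track (count of y) mod 4: states 0..3, accept at 0
Minimal DFA: 4 states


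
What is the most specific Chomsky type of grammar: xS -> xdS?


LHS has context (more than one symbol) and |LHS| ≤ |RHS|
Classification: Type 1 (Context-Sensitive)


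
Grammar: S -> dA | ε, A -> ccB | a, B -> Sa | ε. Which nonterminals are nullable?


A nonterminal is nullable iff some alternative derives ε (directly, or every symbol in it is nullable)
Nullable: {B, S}


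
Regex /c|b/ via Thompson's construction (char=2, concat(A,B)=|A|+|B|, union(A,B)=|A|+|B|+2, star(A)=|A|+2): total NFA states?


Syntax tree has 2 char leaf(s), 1 union(s), 0 star(s)
chars contribute 2×2 = 4; each union adds +2; each star adds +2
Total: 4 + 2 + 0 = 6 states


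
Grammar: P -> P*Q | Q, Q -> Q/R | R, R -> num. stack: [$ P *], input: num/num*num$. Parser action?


no handle ('P*' is not any RHS); shift 'num'
Action: shift


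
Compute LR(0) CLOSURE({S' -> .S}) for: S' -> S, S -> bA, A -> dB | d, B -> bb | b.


Start: S' -> .S
For each item with dot before a nonterminal B, add B -> .γ for every B-production
Closure: [S' -> .S, S -> .bA]


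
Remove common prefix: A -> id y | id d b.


Common prefix: 'id'
Factored: A -> id A', A' -> y | d b


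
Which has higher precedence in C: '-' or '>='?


'-' is additive (level 9); '>=' is relational (level 7)
Higher level binds tighter
'-' has higher precedence than '>='


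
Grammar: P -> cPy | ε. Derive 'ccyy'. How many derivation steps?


Derivation: P => cPy => ccPyy => ccyy
Steps: 3


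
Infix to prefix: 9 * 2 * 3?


left-to-right (same/higher precedence on left): tree is (* (* 9 2) 3)
Prefix: * * 9 2 3


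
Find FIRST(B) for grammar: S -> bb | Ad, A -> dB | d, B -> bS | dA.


Per alternative of B: FIRST(bS) = {b}; FIRST(dA) = {d}
FIRST(B) = {b, d}


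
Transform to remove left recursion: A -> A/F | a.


Left-recursive alternatives: A/F; non-recursive: a
Introduce A': A -> aA', A' -> /FA' | ε


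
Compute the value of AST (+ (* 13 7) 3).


Evaluate inner: (* 13 7) = 91
Evaluate root: (+ 91 3) = 94
Result: 94


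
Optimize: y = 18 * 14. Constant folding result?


18 * 14 = 252 at compile time
Optimized: y = 252


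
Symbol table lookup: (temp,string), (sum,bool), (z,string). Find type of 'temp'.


Lookup 'temp' → type string


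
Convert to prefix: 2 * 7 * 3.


left-to-right (same/higher precedence on left): tree is (* (* 2 7) 3)
Prefix: * * 2 7 3


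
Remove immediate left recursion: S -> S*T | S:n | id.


Left-recursive alternatives: S*T, S:n; non-recursive: id
Introduce S': S -> idS', S' -> *TS' | :nS' | ε


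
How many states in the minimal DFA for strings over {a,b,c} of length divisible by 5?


Track length mod 5: states 0..4, accept at 0
Minimal DFA: 5 states


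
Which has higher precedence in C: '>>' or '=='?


'>>' is shift (level 8); '==' is equality (level 6)
Higher level binds tighter
'>>' has higher precedence than '=='


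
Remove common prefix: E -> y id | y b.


Common prefix: 'y'
Factored: E -> y E', E' -> id | b


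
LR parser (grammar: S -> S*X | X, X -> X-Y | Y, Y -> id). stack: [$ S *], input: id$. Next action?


no handle ('S*' is not any RHS); shift 'id'
Action: shift


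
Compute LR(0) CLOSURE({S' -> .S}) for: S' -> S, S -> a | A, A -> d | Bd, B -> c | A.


Start: S' -> .S
For each item with dot before a nonterminal B, add B -> .γ for every B-production
Closure: [S' -> .S, S -> .a, S -> .A, A -> .d, A -> .Bd, B -> .c, B -> .A]


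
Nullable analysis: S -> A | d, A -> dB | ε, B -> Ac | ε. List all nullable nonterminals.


A nonterminal is nullable iff some alternative derives ε (directly, or every symbol in it is nullable)
Nullable: {A, B, S}


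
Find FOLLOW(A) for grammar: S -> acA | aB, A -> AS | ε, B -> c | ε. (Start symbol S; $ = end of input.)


$ ∈ FOLLOW(S). For each A -> αBβ: add FIRST(β)\{ε} to FOLLOW(B); if β nullable, add FOLLOW(A).
FOLLOW(A) = {$, a}


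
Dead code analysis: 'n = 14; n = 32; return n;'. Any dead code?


first assignment to n is overwritten before any read
Dead: 'n = 14'


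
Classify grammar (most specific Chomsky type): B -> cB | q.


Right-linear: every RHS is a terminal or a terminal followed by one nonterminal
Classification: Type 3 (Regular)


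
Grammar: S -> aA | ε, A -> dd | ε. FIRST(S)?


Per alternative of S: FIRST(aA) = {a}; FIRST(ε) = {ε}
FIRST(S) = {a, ε}


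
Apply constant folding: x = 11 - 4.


11 - 4 = 7 at compile time
Optimized: x = 7


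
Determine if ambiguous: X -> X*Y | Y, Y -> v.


precedence layered via separate nonterminal Y: deterministic
Unambiguous


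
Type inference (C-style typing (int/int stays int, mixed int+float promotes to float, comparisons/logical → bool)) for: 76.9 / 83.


Operand types: float / int
Rule: mixed int/float promotes to float; int/int stays int
Result type: float


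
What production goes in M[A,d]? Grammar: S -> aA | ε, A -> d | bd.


For [A, d]: 'd' ∈ FIRST(d)
Entry: A -> d


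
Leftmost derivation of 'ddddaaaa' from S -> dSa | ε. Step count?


Derivation: S => dSa => ddSaa => dddSaaa => ddddSaaaa => ddddaaaa
Steps: 5


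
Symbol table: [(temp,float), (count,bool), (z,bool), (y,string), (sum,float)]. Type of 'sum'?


Lookup 'sum' → type float


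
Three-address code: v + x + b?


Break into single-operator statements:
t1 = v + x
t2 = t1 + b


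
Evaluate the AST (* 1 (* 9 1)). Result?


Evaluate inner: (* 9 1) = 9
Evaluate root: (* 1 9) = 9
Result: 9


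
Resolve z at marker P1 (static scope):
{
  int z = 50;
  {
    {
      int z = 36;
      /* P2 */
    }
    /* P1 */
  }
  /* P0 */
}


P1's block does not declare z; resolves to the enclosing declaration at depth 0
z = 50


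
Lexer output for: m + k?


Scan left to right, longest-match per lexeme
Tokens: ID(m), OP(+), ID(k)


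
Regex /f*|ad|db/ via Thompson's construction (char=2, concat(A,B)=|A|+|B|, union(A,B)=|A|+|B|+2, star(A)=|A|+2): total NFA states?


Syntax tree has 5 char leaf(s), 2 union(s), 1 star(s)
chars contribute 5×2 = 10; each union adds +2; each star adds +2
Total: 10 + 4 + 2 = 16 states


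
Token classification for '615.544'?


Pattern: digits with a decimal point
Type: FLOAT_LITERAL


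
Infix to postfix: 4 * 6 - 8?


Left to right (same or higher precedence on left)
Postfix: 4 6 * 8 -


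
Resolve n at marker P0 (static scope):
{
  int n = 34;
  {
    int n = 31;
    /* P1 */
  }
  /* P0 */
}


n declared in the same block as P0
n = 34


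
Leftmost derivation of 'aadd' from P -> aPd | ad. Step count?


Derivation: P => aPd => aadd
Steps: 2


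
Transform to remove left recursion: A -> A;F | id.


Left-recursive alternatives: A;F; non-recursive: id
Introduce A': A -> idA', A' -> ;FA' | ε


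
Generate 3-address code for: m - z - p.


Break into single-operator statements:
t1 = m - z
t2 = t1 - p


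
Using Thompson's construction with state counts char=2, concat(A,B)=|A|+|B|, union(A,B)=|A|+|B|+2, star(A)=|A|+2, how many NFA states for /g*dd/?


Syntax tree has 3 char leaf(s), 0 union(s), 1 star(s)
chars contribute 3×2 = 6; each union adds +2; each star adds +2
Total: 6 + 0 + 2 = 8 states


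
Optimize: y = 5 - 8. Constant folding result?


5 - 8 = -3 at compile time
Optimized: y = -3


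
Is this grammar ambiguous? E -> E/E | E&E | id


'id/id&id' has two parse trees (no precedence encoded between / and &)
Ambiguous


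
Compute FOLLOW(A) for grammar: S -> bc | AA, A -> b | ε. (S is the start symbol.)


$ ∈ FOLLOW(S). For each A -> αBβ: add FIRST(β)\{ε} to FOLLOW(B); if β nullable, add FOLLOW(A).
FOLLOW(A) = {$, b}


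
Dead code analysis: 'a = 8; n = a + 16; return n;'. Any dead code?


a is read by n's definition; n is returned
No dead code


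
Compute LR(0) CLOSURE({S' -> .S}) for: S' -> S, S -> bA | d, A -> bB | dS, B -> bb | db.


Start: S' -> .S
For each item with dot before a nonterminal B, add B -> .γ for every B-production
Closure: [S' -> .S, S -> .bA, S -> .d]


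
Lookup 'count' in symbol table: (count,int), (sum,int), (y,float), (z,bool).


Lookup 'count' → type int


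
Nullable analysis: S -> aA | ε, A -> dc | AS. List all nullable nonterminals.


A nonterminal is nullable iff some alternative derives ε (directly, or every symbol in it is nullable)
Nullable: {S}


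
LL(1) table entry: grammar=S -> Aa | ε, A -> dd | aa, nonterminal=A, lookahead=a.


For [A, a]: 'a' ∈ FIRST(aa)
Entry: A -> aa


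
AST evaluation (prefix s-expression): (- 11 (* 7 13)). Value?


Evaluate inner: (* 7 13) = 91
Evaluate root: (- 11 91) = -80
Result: -80


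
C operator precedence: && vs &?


'&' is bitwise AND (level 5); '&&' is logical AND (level 2)
Higher level binds tighter
'&' has higher precedence than '&&'


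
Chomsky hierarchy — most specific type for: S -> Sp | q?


Left-linear: every RHS is a terminal or one nonterminal followed by a terminal
Classification: Type 3 (Regular)


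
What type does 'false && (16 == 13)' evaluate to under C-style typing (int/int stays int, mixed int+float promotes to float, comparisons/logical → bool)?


Operand types: bool && bool
Rule: logical operators take bool operands and yield bool
Result type: bool


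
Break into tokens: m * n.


Scan left to right, longest-match per lexeme
Tokens: ID(m), OP(*), ID(n)


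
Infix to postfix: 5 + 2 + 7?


Left to right (same or higher precedence on left)
Postfix: 5 2 + 7 +


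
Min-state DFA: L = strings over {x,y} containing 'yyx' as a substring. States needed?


KMP-style automaton: 3 progress states + 1 absorbing accept = 4
Minimal DFA: 4 states


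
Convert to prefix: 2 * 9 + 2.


left-to-right (same/higher precedence on left): tree is (+ (* 2 9) 2)
Prefix: + * 2 9 2


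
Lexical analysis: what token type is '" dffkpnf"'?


Pattern: double-quoted sequence
Type: STRING_LITERAL


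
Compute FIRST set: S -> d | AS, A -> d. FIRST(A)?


Per alternative of A: FIRST(d) = {d}
FIRST(A) = {d}


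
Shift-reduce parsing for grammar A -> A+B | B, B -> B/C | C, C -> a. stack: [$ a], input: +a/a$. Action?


'a' on top is the handle for C -> a
Action: reduce (C -> a)


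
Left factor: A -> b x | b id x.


Common prefix: 'b'
Factored: A -> b A', A' -> x | id x


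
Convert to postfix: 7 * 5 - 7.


Left to right (same or higher precedence on left)
Postfix: 7 5 * 7 -


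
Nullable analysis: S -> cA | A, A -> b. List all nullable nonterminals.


A nonterminal is nullable iff some alternative derives ε (directly, or every symbol in it is nullable)
Nullable: {}


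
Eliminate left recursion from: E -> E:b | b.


Left-recursive alternatives: E:b; non-recursive: b
Introduce E': E -> bE', E' -> :bE' | ε


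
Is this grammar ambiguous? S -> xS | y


right-linear, alternatives start with distinct terminals 'x' vs 'y': unique leftmost derivation
Unambiguous


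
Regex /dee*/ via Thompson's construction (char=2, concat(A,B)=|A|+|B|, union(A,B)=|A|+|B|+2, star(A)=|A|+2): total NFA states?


Syntax tree has 3 char leaf(s), 0 union(s), 1 star(s)
chars contribute 3×2 = 6; each union adds +2; each star adds +2
Total: 6 + 0 + 2 = 8 states


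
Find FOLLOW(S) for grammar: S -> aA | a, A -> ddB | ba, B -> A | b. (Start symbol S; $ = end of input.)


$ ∈ FOLLOW(S). For each A -> αBβ: add FIRST(β)\{ε} to FOLLOW(B); if β nullable, add FOLLOW(A).
FOLLOW(S) = {$}


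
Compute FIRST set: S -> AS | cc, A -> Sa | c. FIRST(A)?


Per alternative of A: FIRST(Sa) = {c}; FIRST(c) = {c}
FIRST(A) = {c}


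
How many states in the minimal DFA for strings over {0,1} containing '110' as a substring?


KMP-style automaton: 3 progress states + 1 absorbing accept = 4
Minimal DFA: 4 states


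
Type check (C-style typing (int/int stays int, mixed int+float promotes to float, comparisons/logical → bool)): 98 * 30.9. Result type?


Operand types: int * float
Rule: mixed int/float promotes to float; int/int stays int
Result type: float


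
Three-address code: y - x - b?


Break into single-operator statements:
t1 = y - x
t2 = t1 - b


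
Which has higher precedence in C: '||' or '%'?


'%' is multiplicative (level 10); '||' is logical OR (level 1)
Higher level binds tighter
'%' has higher precedence than '||'


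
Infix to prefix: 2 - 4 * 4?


'*' binds tighter: tree is (- 2 (* 4 4))
Prefix: - 2 * 4 4


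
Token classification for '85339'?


Pattern: digits only
Type: INTEGER_LITERAL


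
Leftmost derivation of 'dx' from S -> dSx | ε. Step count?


Derivation: S => dSx => dx
Steps: 2


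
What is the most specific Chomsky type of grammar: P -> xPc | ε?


Single nonterminal LHS, but x^n c^n is not regular
Classification: Type 2 (Context-Free)


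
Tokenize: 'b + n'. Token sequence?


Scan left to right, longest-match per lexeme
Tokens: ID(b), OP(+), ID(n)


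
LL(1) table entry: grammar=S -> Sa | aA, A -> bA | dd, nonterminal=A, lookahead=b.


For [A, b]: 'b' ∈ FIRST(bA)
Entry: A -> bA


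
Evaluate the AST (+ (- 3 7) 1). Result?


Evaluate inner: (- 3 7) = -4
Evaluate root: (+ -4 1) = -3
Result: -3


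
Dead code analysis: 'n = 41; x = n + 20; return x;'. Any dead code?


n is read by x's definition; x is returned
No dead code


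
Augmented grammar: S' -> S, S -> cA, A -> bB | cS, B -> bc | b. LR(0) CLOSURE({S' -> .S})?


Start: S' -> .S
For each item with dot before a nonterminal B, add B -> .γ for every B-production
Closure: [S' -> .S, S -> .cA]


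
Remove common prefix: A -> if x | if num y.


Common prefix: 'if'
Factored: A -> if A', A' -> x | num y


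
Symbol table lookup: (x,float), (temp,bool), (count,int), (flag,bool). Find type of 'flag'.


Lookup 'flag' → type bool


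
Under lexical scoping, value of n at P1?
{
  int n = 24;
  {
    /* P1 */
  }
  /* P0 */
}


P1's block does not declare n; resolves to the enclosing declaration at depth 0
n = 24


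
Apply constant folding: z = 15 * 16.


15 * 16 = 240 at compile time
Optimized: z = 240


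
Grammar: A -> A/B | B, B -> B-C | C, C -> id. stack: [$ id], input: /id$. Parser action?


'id' on top is the handle for C -> id
Action: reduce (C -> id)


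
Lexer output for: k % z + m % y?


Scan left to right, longest-match per lexeme
Tokens: ID(k), OP(%), ID(z), OP(+), ID(m), OP(%), ID(y)


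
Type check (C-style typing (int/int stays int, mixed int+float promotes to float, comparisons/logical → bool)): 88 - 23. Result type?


Operand types: int - int
Rule: mixed int/float promotes to float; int/int stays int
Result type: int


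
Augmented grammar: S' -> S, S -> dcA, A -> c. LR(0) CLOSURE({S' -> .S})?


Start: S' -> .S
For each item with dot before a nonterminal B, add B -> .γ for every B-production
Closure: [S' -> .S, S -> .dcA]


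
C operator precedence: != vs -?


'-' is additive (level 9); '!=' is equality (level 6)
Higher level binds tighter
'-' has higher precedence than '!='


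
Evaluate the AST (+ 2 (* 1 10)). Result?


Evaluate inner: (* 1 10) = 10
Evaluate root: (+ 2 10) = 12
Result: 12


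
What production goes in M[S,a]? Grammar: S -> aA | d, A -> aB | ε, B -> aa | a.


For [S, a]: 'a' ∈ FIRST(aA)
Entry: S -> aA


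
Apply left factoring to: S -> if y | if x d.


Common prefix: 'if'
Factored: S -> if S', S' -> y | x d


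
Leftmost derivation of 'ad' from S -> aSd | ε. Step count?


Derivation: S => aSd => ad
Steps: 2


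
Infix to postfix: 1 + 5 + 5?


Left to right (same or higher precedence on left)
Postfix: 1 5 + 5 +


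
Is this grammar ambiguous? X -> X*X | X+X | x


'x*x+x' has two parse trees (no precedence encoded between * and +)
Ambiguous


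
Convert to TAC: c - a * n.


Break into single-operator statements:
t1 = a * n
t2 = c - t1


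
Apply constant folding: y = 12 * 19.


12 * 19 = 228 at compile time
Optimized: y = 228


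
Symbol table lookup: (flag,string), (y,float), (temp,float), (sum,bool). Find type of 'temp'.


Lookup 'temp' → type float


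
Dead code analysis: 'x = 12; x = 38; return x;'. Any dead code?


first assignment to x is overwritten before any read
Dead: 'x = 12'


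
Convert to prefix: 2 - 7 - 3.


left-to-right (same/higher precedence on left): tree is (- (- 2 7) 3)
Prefix: - - 2 7 3


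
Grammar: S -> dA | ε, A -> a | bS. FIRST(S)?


Per alternative of S: FIRST(dA) = {d}; FIRST(ε) = {ε}
FIRST(S) = {d, ε}


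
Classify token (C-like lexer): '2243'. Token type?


Pattern: digits only
Type: INTEGER_LITERAL


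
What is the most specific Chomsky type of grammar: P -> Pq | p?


Left-linear: every RHS is a terminal or one nonterminal followed by a terminal
Classification: Type 3 (Regular)


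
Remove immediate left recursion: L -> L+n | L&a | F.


Left-recursive alternatives: L+n, L&a; non-recursive: F
Introduce L': L -> FL', L' -> +nL' | &aL' | ε


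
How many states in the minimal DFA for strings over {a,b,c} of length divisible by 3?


Track length mod 3: states 0..2, accept at 0
Minimal DFA: 3 states


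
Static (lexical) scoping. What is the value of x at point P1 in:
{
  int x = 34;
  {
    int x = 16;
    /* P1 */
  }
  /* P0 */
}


x declared in the same block as P1
x = 16


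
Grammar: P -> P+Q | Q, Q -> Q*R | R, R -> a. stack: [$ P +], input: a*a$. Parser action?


no handle ('P+' is not any RHS); shift 'a'
Action: shift


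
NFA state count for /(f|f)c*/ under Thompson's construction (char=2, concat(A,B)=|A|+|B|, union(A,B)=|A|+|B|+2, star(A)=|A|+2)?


Syntax tree has 3 char leaf(s), 1 union(s), 1 star(s)
chars contribute 3×2 = 6; each union adds +2; each star adds +2
Total: 6 + 2 + 2 = 10 states


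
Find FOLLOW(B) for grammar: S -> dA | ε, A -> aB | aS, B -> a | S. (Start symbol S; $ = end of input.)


$ ∈ FOLLOW(S). For each A -> αBβ: add FIRST(β)\{ε} to FOLLOW(B); if β nullable, add FOLLOW(A).
FOLLOW(B) = {$}


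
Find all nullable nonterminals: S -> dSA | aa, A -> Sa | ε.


A nonterminal is nullable iff some alternative derives ε (directly, or every symbol in it is nullable)
Nullable: {A}


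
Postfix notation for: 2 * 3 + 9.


Left to right (same or higher precedence on left)
Postfix: 2 3 * 9 +


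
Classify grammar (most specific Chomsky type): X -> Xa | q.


Left-linear: every RHS is a terminal or one nonterminal followed by a terminal
Classification: Type 3 (Regular)


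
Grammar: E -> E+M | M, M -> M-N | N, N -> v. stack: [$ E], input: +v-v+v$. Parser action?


shift '+' to continue E -> E+M
Action: shift


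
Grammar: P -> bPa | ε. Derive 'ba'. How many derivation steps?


Derivation: P => bPa => ba
Steps: 2


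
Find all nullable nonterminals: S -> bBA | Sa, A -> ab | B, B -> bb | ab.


A nonterminal is nullable iff some alternative derives ε (directly, or every symbol in it is nullable)
Nullable: {}


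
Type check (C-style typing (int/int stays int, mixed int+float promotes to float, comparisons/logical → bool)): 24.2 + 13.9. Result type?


Operand types: float + float
Rule: mixed int/float promotes to float; int/int stays int
Result type: float


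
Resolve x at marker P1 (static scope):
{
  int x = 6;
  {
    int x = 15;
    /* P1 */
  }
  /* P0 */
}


x declared in the same block as P1
x = 15


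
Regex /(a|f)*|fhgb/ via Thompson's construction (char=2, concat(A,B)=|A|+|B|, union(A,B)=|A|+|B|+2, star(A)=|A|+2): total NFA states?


Syntax tree has 6 char leaf(s), 2 union(s), 1 star(s)
chars contribute 6×2 = 12; each union adds +2; each star adds +2
Total: 12 + 4 + 2 = 18 states


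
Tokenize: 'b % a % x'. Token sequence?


Scan left to right, longest-match per lexeme
Tokens: ID(b), OP(%), ID(a), OP(%), ID(x)


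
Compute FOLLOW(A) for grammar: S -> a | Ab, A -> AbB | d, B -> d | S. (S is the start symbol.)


$ ∈ FOLLOW(S). For each A -> αBβ: add FIRST(β)\{ε} to FOLLOW(B); if β nullable, add FOLLOW(A).
FOLLOW(A) = {b}


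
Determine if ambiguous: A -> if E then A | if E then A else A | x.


dangling else: 'if E then if E then x else x' parses two ways
Ambiguous


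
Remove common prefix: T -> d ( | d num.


Common prefix: 'd'
Factored: T -> d T', T' -> ( | num


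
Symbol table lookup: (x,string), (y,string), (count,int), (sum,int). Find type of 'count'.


Lookup 'count' → type int


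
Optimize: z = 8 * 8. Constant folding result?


8 * 8 = 64 at compile time
Optimized: z = 64


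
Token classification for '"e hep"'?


Pattern: double-quoted sequence
Type: STRING_LITERAL


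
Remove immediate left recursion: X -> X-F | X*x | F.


Left-recursive alternatives: X-F, X*x; non-recursive: F
Introduce X': X -> FX', X' -> -FX' | *xX' | ε


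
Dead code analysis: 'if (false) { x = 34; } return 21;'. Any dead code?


condition is constant false, so the whole block is unreachable
Dead: 'if (false) { x = 34; }'


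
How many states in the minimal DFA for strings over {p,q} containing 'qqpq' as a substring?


KMP-style automaton: 4 progress states + 1 absorbing accept = 5
Minimal DFA: 5 states


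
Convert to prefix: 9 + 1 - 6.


left-to-right (same/higher precedence on left): tree is (- (+ 9 1) 6)
Prefix: - + 9 1 6


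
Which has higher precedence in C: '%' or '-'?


'%' is multiplicative (level 10); '-' is additive (level 9)
Higher level binds tighter
'%' has higher precedence than '-'


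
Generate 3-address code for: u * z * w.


Break into single-operator statements:
t1 = u * z
t2 = t1 * w


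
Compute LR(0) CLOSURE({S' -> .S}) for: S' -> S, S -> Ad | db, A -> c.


Start: S' -> .S
For each item with dot before a nonterminal B, add B -> .γ for every B-production
Closure: [S' -> .S, S -> .Ad, S -> .db, A -> .c]


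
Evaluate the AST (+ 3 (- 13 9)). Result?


Evaluate inner: (- 13 9) = 4
Evaluate root: (+ 3 4) = 7
Result: 7


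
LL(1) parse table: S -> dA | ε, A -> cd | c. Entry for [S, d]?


For [S, d]: 'd' ∈ FIRST(dA)
Entry: S -> dA


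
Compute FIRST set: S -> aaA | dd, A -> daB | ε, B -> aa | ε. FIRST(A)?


Per alternative of A: FIRST(daB) = {d}; FIRST(ε) = {ε}
FIRST(A) = {d, ε}


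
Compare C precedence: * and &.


'*' is multiplicative (level 10); '&' is bitwise AND (level 5)
Higher level binds tighter
'*' has higher precedence than '&'


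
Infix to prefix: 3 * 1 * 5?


left-to-right (same/higher precedence on left): tree is (* (* 3 1) 5)
Prefix: * * 3 1 5


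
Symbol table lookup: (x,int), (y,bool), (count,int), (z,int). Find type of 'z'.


Lookup 'z' → type int


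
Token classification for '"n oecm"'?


Pattern: double-quoted sequence
Type: STRING_LITERAL


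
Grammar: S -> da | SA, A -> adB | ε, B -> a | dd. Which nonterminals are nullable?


A nonterminal is nullable iff some alternative derives ε (directly, or every symbol in it is nullable)
Nullable: {A}


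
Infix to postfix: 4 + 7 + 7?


Left to right (same or higher precedence on left)
Postfix: 4 7 + 7 +


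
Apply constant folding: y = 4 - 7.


4 - 7 = -3 at compile time
Optimized: y = -3


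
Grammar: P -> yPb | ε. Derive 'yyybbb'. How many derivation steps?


Derivation: P => yPb => yyPbb => yyyPbbb => yyybbb
Steps: 4


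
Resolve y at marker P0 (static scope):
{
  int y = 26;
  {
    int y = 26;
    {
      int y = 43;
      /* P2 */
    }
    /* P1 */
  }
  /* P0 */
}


y declared in the same block as P0
y = 26


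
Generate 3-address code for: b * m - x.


Break into single-operator statements:
t1 = b * m
t2 = t1 - x


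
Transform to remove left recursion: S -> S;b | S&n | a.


Left-recursive alternatives: S;b, S&n; non-recursive: a
Introduce S': S -> aS', S' -> ;bS' | &nS' | ε


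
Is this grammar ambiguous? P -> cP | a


right-linear, alternatives start with distinct terminals 'c' vs 'a': unique leftmost derivation
Unambiguous


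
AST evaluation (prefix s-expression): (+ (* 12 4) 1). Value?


Evaluate inner: (* 12 4) = 48
Evaluate root: (+ 48 1) = 49
Result: 49


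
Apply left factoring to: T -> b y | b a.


Common prefix: 'b'
Factored: T -> b T', T' -> y | a


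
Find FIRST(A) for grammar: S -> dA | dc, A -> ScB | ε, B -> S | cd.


Per alternative of A: FIRST(ScB) = {d}; FIRST(ε) = {ε}
FIRST(A) = {d, ε}
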